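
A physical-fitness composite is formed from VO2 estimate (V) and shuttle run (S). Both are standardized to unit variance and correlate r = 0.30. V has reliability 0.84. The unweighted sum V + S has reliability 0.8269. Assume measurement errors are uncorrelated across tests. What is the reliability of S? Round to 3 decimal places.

0.710

Var(V+S) = 2 + 2·0.30 = 2.600.
True-score variance = ρ_V + ρ_S + 2·0.30, so 0.8269 = (0.84 + ρ_S + 0.60) / 2.600.
ρ_S = 0.8269·2.600 − 0.84 − 0.60 = 0.710.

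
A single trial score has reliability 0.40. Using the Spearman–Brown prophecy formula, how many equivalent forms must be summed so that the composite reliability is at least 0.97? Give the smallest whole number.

49

k ≥ ρ*(1−ρ₁)/(ρ₁(1−ρ*)) = 0.97·0.60 / (0.40·0.03) = 48.500.
Smallest integer k = 49.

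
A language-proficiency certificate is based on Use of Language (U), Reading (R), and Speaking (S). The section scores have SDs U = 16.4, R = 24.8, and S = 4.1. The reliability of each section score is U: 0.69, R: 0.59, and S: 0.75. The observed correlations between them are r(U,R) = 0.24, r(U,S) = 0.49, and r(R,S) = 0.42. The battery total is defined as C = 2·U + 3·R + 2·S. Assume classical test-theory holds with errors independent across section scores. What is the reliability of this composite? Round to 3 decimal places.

0.696

Var(C) = 2²·16.4² + 3²·24.8² + 2²·4.1² + 2·[6·16.4·24.8·0.24 + 4·16.4·4.1·0.49 + 6·24.8·4.1·0.42] = 6678.44 + 1947.4 = 8625.84.
Because errors are independent across components, Cov(Tᵢ,Tⱼ) = Cov(Xᵢ,Xⱼ); the off-diagonal part of the true-score variance is the same as above.
True-score variance = [2²·16.4²·0.69 + 3²·24.8²·0.59 + 2²·4.1²·0.75] + 1947.4 = 4058.62 + 1947.4 = 6006.02.
Reliability = 6006.02 / 8625.84 = 0.696.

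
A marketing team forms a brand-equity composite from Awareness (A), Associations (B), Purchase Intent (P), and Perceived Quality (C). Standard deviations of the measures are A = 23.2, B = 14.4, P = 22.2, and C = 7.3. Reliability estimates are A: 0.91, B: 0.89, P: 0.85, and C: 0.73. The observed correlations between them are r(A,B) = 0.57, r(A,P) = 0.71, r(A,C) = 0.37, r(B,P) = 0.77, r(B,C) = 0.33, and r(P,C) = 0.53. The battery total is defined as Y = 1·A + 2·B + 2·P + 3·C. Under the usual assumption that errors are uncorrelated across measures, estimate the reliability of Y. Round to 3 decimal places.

0.943

Var(Y) = 23.2² + 2²·14.4² + 2²·22.2² + 3²·7.3² + 2·[2·23.2·14.4·0.57 + 2·23.2·22.2·0.71 + 3·23.2·7.3·0.37 + 4·14.4·22.2·0.77 + 6·14.4·7.3·0.33 + 6·22.2·7.3·0.53] = 3818.65 + 6016.6 = 9835.25.
Because errors are independent across components, Cov(Tᵢ,Tⱼ) = Cov(Xᵢ,Xⱼ); the off-diagonal part of the true-score variance is the same as above.
True-score variance = [23.2²·0.91 + 2²·14.4²·0.89 + 2²·22.2²·0.85 + 3²·7.3²·0.73] + 6016.6 = 3253.77 + 6016.6 = 9270.37.
Reliability = 9270.37 / 9835.25 = 0.943.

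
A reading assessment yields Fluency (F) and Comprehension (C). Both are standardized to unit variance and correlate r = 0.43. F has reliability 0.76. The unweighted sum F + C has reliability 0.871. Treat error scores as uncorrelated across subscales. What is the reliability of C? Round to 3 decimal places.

0.871

Var(F+C) = 2 + 2·0.43 = 2.860.
True-score variance = ρ_F + ρ_C + 2·0.43, so 0.871 = (0.76 + ρ_C + 0.86) / 2.860.
ρ_C = 0.871·2.860 − 0.76 − 0.86 = 0.871.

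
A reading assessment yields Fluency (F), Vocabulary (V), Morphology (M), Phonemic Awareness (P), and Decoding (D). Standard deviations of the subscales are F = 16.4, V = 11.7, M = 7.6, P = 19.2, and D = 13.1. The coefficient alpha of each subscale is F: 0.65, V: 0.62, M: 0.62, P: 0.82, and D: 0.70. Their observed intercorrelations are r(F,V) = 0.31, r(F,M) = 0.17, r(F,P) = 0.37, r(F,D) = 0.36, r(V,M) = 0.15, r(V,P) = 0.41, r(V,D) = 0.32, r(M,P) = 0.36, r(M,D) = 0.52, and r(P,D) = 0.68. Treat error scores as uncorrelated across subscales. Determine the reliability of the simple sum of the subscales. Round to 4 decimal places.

0.8815

Var(F+V+M+P+D) = 16.4² + 11.7² + 7.6² + 19.2² + 13.1² + 2·[16.4·11.7·0.31 + 16.4·7.6·0.17 + 16.4·19.2·0.37 + 16.4·13.1·0.36 + 11.7·7.6·0.15 + 11.7·19.2·0.41 + 11.7·13.1·0.32 + 7.6·19.2·0.36 + 7.6·13.1·0.52 + 19.2·13.1·0.68] = 1003.86 + 1408.68 = 2412.54.
With uncorrelated errors the cross-covariances are all true-score covariance, so they carry over unchanged; only the diagonal terms shrink to ρᵢσᵢ².
True-score variance = [16.4²·0.65 + 11.7²·0.62 + 7.6²·0.62 + 19.2²·0.82 + 13.1²·0.70] + 1408.68 = 717.919 + 1408.68 = 2126.6.
Reliability = 2126.6 / 2412.54 = 0.8815.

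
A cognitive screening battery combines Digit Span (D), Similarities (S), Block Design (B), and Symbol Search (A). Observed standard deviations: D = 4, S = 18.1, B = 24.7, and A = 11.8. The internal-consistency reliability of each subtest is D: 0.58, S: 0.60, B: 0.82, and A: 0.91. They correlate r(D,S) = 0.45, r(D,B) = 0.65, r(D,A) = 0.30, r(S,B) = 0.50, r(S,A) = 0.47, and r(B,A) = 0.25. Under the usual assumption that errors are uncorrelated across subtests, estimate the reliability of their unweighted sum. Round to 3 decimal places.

Var(D+S+B+A) = 4² + 18.1² + 24.7² + 11.8² + 2·[4·18.1·0.45 + 4·24.7·0.65 + 4·11.8·0.30 + 18.1·24.7·0.50 + 18.1·11.8·0.47 + 24.7·11.8·0.25] = 1092.94 + 1015.49 = 2108.43.
With uncorrelated errors the cross-covariances are all true-score covariance, so they carry over unchanged; only the diagonal terms shrink to ρᵢσᵢ².
True-score variance = [4²·0.58 + 18.1²·0.60 + 24.7²·0.82 + 11.8²·0.91] + 1015.49 = 832.828 + 1015.49 = 1848.31.
Reliability = 1848.31 / 2108.43 = 0.877.

0.877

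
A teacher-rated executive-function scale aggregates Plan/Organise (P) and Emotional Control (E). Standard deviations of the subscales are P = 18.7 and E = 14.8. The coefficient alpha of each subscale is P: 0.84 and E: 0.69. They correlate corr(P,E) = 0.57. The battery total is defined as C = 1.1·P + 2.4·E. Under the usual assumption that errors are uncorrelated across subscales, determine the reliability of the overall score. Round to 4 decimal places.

Var(C) = 1.1²·18.7² + 2.4²·14.8² + 2·[2.64·18.7·14.8·0.57] = 1684.8 + 832.937 = 2517.73.
With uncorrelated errors the cross-covariances are all true-score covariance, so they carry over unchanged; only the diagonal terms shrink to ρᵢσᵢ².
True-score variance = [1.1²·18.7²·0.84 + 2.4²·14.8²·0.69] + 832.937 = 1225.98 + 832.937 = 2058.91.
Reliability = 2058.91 / 2517.73 = 0.8178.

0.8178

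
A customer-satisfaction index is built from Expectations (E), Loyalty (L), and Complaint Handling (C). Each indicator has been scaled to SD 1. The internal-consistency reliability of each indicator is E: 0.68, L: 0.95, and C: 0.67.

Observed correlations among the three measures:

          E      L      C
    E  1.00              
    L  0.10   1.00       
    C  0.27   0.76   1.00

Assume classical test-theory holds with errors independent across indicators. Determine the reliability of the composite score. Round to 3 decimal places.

Var(E+L+C) = 3 + 2·[0.10 + 0.27 + 0.76] = 3 + 2.26 = 5.26.
Because errors are independent across components, Cov(Tᵢ,Tⱼ) = Cov(Xᵢ,Xⱼ); the off-diagonal part of the true-score variance is the same as above.
True-score variance = [0.68 + 0.95 + 0.67] + 2.26 = 2.3 + 2.26 = 4.56.
Reliability = 4.56 / 5.26 = 0.867.

0.867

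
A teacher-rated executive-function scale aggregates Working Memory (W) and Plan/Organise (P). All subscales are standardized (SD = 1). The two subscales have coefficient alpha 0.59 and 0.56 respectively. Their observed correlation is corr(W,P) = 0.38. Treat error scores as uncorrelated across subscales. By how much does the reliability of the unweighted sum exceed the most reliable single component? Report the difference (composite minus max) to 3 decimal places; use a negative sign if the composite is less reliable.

0.102

Var(sum) = 2 + 0.76 = 2.76; true-score variance = 1.15 + 0.76 = 1.91; composite reliability = 0.6920.
Max component reliability = 0.5900.
Difference = 0.6920 − 0.5900 = 0.102.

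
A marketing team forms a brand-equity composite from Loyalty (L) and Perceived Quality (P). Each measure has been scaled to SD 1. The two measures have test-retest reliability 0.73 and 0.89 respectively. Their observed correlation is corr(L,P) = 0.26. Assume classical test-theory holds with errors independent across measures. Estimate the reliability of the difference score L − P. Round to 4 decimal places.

Var(L−P) = 1 + 1 − 2·0.26 = 2 − 0.52 = 1.48.
With uncorrelated errors the cross-covariances are all true-score covariance, so they carry over unchanged; only the diagonal terms shrink to ρᵢσᵢ².
True-score variance = [0.73 + 0.89] − 0.52 = 1.62 − 0.52 = 1.1.
Reliability = 1.1 / 1.48 = 0.7432.

0.7432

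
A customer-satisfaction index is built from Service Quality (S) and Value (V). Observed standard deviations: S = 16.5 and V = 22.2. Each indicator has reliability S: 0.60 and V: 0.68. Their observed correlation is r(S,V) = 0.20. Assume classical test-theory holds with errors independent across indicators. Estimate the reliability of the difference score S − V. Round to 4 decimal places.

0.5690

Var(S−V) = 16.5² + 22.2² − 2·16.5·22.2·0.20 = 765.09 − 146.52 = 618.57.
Because errors are independent across components, Cov(Tᵢ,Tⱼ) = Cov(Xᵢ,Xⱼ); the off-diagonal part of the true-score variance is the same as above.
True-score variance = [16.5²·0.60 + 22.2²·0.68] − 146.52 = 498.481 − 146.52 = 351.961.
Reliability = 351.961 / 618.57 = 0.5690.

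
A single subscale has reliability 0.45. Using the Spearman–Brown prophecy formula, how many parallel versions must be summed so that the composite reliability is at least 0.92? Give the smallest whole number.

15

k ≥ ρ*(1−ρ₁)/(ρ₁(1−ρ*)) = 0.92·0.55 / (0.45·0.08) = 14.056.
Smallest integer k = 15.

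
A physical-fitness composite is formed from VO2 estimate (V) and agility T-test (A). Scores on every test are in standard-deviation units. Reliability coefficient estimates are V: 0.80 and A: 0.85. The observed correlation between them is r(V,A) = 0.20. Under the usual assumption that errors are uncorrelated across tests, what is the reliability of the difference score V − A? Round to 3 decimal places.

0.781

Var(V−A) = 1 + 1 − 2·0.20 = 2 − 0.4 = 1.6.
Because errors are independent across components, Cov(Tᵢ,Tⱼ) = Cov(Xᵢ,Xⱼ); the off-diagonal part of the true-score variance is the same as above.
True-score variance = [0.80 + 0.85] − 0.4 = 1.65 − 0.4 = 1.25.
Reliability = 1.25 / 1.6 = 0.781.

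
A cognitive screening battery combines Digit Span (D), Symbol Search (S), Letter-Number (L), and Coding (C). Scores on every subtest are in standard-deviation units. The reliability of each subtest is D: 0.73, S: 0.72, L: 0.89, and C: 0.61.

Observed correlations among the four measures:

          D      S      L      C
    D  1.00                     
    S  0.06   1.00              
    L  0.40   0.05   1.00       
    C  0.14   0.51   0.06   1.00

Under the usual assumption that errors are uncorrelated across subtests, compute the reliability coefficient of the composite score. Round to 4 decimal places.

0.8370

Var(D+S+L+C) = 4 + 2·[0.06 + 0.40 + 0.14 + 0.05 + 0.51 + 0.06] = 4 + 2.44 = 6.44.
Under uncorrelated errors the observed covariances equal the true-score covariances, so only the own-variance terms attenuate.
True-score variance = [0.73 + 0.72 + 0.89 + 0.61] + 2.44 = 2.95 + 2.44 = 5.39.
Reliability = 5.39 / 6.44 = 0.8370.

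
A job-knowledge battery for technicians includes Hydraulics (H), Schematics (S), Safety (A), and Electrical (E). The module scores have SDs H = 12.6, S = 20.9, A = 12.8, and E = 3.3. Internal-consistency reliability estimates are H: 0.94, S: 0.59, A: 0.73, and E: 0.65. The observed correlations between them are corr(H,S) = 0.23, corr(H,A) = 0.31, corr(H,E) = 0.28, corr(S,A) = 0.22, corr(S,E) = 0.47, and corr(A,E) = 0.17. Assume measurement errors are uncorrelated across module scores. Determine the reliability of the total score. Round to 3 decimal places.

Var(H+S+A+E) = 12.6² + 20.9² + 12.8² + 3.3² + 2·[12.6·20.9·0.23 + 12.6·12.8·0.31 + 12.6·3.3·0.28 + 20.9·12.8·0.22 + 20.9·3.3·0.47 + 12.8·3.3·0.17] = 770.3 + 441.317 = 1211.62.
Because errors are independent across components, Cov(Tᵢ,Tⱼ) = Cov(Xᵢ,Xⱼ); the off-diagonal part of the true-score variance is the same as above.
True-score variance = [12.6²·0.94 + 20.9²·0.59 + 12.8²·0.73 + 3.3²·0.65] + 441.317 = 533.634 + 441.317 = 974.951.
Reliability = 974.951 / 1211.62 = 0.805.

0.805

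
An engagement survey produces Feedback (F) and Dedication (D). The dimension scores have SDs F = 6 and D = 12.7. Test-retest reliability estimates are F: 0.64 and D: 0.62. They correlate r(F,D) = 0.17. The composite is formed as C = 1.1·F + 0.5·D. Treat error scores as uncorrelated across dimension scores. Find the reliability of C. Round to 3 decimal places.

0.684

Var(C) = 1.1²·6² + 0.5²·12.7² + 2·[0.55·6·12.7·0.17] = 83.8825 + 14.2494 = 98.1319.
With uncorrelated errors the cross-covariances are all true-score covariance, so they carry over unchanged; only the diagonal terms shrink to ρᵢσᵢ².
True-score variance = [1.1²·6²·0.64 + 0.5²·12.7²·0.62] + 14.2494 = 52.8784 + 14.2494 = 67.1278.
Reliability = 67.1278 / 98.1319 = 0.684.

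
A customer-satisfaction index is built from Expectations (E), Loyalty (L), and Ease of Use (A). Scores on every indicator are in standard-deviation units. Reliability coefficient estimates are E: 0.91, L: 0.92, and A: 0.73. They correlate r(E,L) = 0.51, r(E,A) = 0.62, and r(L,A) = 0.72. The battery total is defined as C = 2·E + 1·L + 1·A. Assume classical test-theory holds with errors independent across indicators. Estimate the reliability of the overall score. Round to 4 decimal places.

Var(C) = 2² + 1 + 1 + 2·[2·0.51 + 2·0.62 + 0.72] = 6 + 5.96 = 11.96.
Because errors are independent across components, Cov(Tᵢ,Tⱼ) = Cov(Xᵢ,Xⱼ); the off-diagonal part of the true-score variance is the same as above.
True-score variance = [2²·0.91 + 0.92 + 0.73] + 5.96 = 5.29 + 5.96 = 11.25.
Reliability = 11.25 / 11.96 = 0.9406.

0.9406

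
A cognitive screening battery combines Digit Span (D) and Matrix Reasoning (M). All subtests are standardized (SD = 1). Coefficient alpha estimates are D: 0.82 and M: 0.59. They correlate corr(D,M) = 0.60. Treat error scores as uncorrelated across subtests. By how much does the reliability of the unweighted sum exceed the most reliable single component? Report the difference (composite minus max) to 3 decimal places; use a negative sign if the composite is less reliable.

-0.004

Var(sum) = 2 + 1.2 = 3.2; true-score variance = 1.41 + 1.2 = 2.61; composite reliability = 0.8156.
Max component reliability = 0.8200.
Difference = 0.8156 − 0.8200 = -0.004.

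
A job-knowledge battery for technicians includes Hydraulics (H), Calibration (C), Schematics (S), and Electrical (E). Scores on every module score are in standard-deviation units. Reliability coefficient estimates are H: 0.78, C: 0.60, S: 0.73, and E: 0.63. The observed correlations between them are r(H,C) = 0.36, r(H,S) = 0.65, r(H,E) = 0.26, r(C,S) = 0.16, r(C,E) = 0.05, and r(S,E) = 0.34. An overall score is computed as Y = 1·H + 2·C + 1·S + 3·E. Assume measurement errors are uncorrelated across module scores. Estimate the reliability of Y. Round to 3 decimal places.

0.760

Var(Y) = 1 + 2² + 1 + 3² + 2·[2·0.36 + 0.65 + 3·0.26 + 2·0.16 + 6·0.05 + 3·0.34] = 15 + 7.58 = 22.58.
Under uncorrelated errors the observed covariances equal the true-score covariances, so only the own-variance terms attenuate.
True-score variance = [0.78 + 2²·0.60 + 0.73 + 3²·0.63] + 7.58 = 9.58 + 7.58 = 17.16.
Reliability = 17.16 / 22.58 = 0.760.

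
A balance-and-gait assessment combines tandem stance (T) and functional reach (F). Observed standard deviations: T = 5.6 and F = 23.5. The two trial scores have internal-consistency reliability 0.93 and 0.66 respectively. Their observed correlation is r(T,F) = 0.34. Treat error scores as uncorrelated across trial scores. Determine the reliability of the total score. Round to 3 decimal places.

0.718

Var(T+F) = 5.6² + 23.5² + 2·[5.6·23.5·0.34] = 583.61 + 89.488 = 673.098.
Under uncorrelated errors the observed covariances equal the true-score covariances, so only the own-variance terms attenuate.
True-score variance = [5.6²·0.93 + 23.5²·0.66] + 89.488 = 393.65 + 89.488 = 483.138.
Reliability = 483.138 / 673.098 = 0.718.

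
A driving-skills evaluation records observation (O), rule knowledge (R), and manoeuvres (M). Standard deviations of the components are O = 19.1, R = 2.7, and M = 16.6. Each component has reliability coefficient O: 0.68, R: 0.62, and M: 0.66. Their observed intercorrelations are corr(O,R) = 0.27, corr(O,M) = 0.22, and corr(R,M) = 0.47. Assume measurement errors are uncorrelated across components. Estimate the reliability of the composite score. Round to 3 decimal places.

0.751

Var(O+R+M) = 19.1² + 2.7² + 16.6² + 2·[19.1·2.7·0.27 + 19.1·16.6·0.22 + 2.7·16.6·0.47] = 647.66 + 209.485 = 857.145.
With uncorrelated errors the cross-covariances are all true-score covariance, so they carry over unchanged; only the diagonal terms shrink to ρᵢσᵢ².
True-score variance = [19.1²·0.68 + 2.7²·0.62 + 16.6²·0.66] + 209.485 = 434.46 + 209.485 = 643.945.
Reliability = 643.945 / 857.145 = 0.751.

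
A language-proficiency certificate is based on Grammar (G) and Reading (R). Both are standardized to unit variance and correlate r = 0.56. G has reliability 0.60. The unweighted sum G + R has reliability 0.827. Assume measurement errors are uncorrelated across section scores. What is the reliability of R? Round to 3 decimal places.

Var(G+R) = 2 + 2·0.56 = 3.120.
True-score variance = ρ_G + ρ_R + 2·0.56, so 0.827 = (0.60 + ρ_R + 1.12) / 3.120.
ρ_R = 0.827·3.120 − 0.60 − 1.12 = 0.860.

0.860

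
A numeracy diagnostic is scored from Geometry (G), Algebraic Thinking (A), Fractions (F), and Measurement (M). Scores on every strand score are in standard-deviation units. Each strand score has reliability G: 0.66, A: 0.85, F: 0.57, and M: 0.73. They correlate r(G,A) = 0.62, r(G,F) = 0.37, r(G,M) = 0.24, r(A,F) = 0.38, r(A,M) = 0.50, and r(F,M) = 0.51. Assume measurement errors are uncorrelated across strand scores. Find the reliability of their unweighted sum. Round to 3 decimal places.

Var(G+A+F+M) = 4 + 2·[0.62 + 0.37 + 0.24 + 0.38 + 0.50 + 0.51] = 4 + 5.24 = 9.24.
With uncorrelated errors the cross-covariances are all true-score covariance, so they carry over unchanged; only the diagonal terms shrink to ρᵢσᵢ².
True-score variance = [0.66 + 0.85 + 0.57 + 0.73] + 5.24 = 2.81 + 5.24 = 8.05.
Reliability = 8.05 / 9.24 = 0.871.

0.871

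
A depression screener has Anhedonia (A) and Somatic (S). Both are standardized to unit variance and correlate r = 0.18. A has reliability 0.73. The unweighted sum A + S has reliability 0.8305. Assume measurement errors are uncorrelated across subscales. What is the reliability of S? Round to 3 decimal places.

0.870

Var(A+S) = 2 + 2·0.18 = 2.360.
True-score variance = ρ_A + ρ_S + 2·0.18, so 0.8305 = (0.73 + ρ_S + 0.36) / 2.360.
ρ_S = 0.8305·2.360 − 0.73 − 0.36 = 0.870.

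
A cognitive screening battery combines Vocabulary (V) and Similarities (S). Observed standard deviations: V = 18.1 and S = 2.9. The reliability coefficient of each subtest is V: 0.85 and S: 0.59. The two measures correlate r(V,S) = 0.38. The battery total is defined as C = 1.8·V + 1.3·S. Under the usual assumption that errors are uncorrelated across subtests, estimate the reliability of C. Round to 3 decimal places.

0.859

Var(C) = 1.8²·18.1² + 1.3²·2.9² + 2·[2.34·18.1·2.9·0.38] = 1075.67 + 93.3482 = 1169.02.
Under uncorrelated errors the observed covariances equal the true-score covariances, so only the own-variance terms attenuate.
True-score variance = [1.8²·18.1²·0.85 + 1.3²·2.9²·0.59] + 93.3482 = 910.624 + 93.3482 = 1003.97.
Reliability = 1003.97 / 1169.02 = 0.859.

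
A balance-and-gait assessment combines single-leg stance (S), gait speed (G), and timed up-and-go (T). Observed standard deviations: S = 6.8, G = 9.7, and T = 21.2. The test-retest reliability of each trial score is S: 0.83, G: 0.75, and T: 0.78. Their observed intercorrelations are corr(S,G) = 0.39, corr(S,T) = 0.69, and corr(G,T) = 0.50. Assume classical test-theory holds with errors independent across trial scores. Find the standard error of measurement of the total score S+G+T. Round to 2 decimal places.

Var(total) = 589.77 + 456.03 = 1045.8.
True-score variance = 459.51 + 456.03 = 915.539, so reliability = 0.8754.
Error variance = 1045.8 − 915.539 = 130.26; SEM = √130.26 = 11.41.

11.41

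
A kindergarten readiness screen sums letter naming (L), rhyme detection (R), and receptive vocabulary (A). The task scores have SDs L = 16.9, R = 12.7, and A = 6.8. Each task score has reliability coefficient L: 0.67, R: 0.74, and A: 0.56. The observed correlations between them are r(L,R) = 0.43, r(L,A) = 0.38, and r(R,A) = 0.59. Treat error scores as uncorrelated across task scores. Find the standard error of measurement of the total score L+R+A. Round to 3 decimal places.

12.511

Var(total) = 493.14 + 373.826 = 866.966.
True-score variance = 336.608 + 373.826 = 710.433, so reliability = 0.8194.
Error variance = 866.966 − 710.433 = 156.532; SEM = √156.532 = 12.511.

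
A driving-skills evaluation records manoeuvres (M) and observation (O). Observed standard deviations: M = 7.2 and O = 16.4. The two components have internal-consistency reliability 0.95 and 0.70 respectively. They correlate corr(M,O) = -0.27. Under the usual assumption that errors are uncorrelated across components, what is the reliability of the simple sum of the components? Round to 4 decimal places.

Var(M+O) = 7.2² + 16.4² + 2·[7.2·16.4·(-0.27)] = 320.8 − 63.7632 = 257.037.
Under uncorrelated errors the observed covariances equal the true-score covariances, so only the own-variance terms attenuate.
True-score variance = [7.2²·0.95 + 16.4²·0.70] − 63.7632 = 237.52 − 63.7632 = 173.757.
Reliability = 173.757 / 257.037 = 0.6760.

0.6760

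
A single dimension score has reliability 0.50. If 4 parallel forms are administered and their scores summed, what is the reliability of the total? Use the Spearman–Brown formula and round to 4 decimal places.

ρ_k = kρ / (1 + (k−1)ρ) = 4·0.50 / (1 + 3·0.50) = 2.000 / 2.500 = 0.8000.

0.8000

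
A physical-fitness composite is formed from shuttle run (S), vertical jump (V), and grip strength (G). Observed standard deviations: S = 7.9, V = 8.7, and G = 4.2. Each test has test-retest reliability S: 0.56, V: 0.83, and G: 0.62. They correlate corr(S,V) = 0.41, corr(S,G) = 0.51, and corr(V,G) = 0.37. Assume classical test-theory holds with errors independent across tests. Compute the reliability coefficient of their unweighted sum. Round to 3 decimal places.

Var(S+V+G) = 7.9² + 8.7² + 4.2² + 2·[7.9·8.7·0.41 + 7.9·4.2·0.51 + 8.7·4.2·0.37] = 155.74 + 117.242 = 272.982.
Under uncorrelated errors the observed covariances equal the true-score covariances, so only the own-variance terms attenuate.
True-score variance = [7.9²·0.56 + 8.7²·0.83 + 4.2²·0.62] + 117.242 = 108.709 + 117.242 = 225.951.
Reliability = 225.951 / 272.982 = 0.828.

0.828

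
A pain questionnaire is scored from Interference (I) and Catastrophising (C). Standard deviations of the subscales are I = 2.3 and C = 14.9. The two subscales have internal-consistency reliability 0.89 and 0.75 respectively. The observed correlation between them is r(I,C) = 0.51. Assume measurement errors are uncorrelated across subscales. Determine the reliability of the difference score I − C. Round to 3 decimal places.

0.708

Var(I−C) = 2.3² + 14.9² − 2·2.3·14.9·0.51 = 227.3 − 34.9554 = 192.345.
Under uncorrelated errors the observed covariances equal the true-score covariances, so only the own-variance terms attenuate.
True-score variance = [2.3²·0.89 + 14.9²·0.75] − 34.9554 = 171.216 − 34.9554 = 136.26.
Reliability = 136.26 / 192.345 = 0.708.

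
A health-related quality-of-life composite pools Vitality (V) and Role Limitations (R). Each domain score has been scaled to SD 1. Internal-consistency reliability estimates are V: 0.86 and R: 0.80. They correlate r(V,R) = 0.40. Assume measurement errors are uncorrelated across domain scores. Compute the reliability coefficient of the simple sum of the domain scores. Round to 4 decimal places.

Var(V+R) = 2 + 2·[0.40] = 2 + 0.8 = 2.8.
Because errors are independent across components, Cov(Tᵢ,Tⱼ) = Cov(Xᵢ,Xⱼ); the off-diagonal part of the true-score variance is the same as above.
True-score variance = [0.86 + 0.80] + 0.8 = 1.66 + 0.8 = 2.46.
Reliability = 2.46 / 2.8 = 0.8786.

0.8786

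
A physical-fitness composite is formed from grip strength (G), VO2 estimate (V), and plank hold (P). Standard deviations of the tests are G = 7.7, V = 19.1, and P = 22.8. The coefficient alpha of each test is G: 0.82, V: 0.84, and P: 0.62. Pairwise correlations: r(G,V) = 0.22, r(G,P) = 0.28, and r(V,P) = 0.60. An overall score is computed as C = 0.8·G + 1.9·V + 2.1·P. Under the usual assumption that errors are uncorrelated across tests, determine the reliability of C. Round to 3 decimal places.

Var(C) = 0.8²·7.7² + 1.9²·19.1² + 2.1²·22.8² + 2·[1.52·7.7·19.1·0.22 + 1.68·7.7·22.8·0.28 + 3.99·19.1·22.8·0.60] = 3647.4 + 2348.61 = 5996.01.
Because errors are independent across components, Cov(Tᵢ,Tⱼ) = Cov(Xᵢ,Xⱼ); the off-diagonal part of the true-score variance is the same as above.
True-score variance = [0.8²·7.7²·0.82 + 1.9²·19.1²·0.84 + 2.1²·22.8²·0.62] + 2348.61 = 2558.71 + 2348.61 = 4907.32.
Reliability = 4907.32 / 5996.01 = 0.818.

0.818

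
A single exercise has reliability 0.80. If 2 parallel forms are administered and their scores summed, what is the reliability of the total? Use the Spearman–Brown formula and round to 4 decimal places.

ρ_k = kρ / (1 + (k−1)ρ) = 2·0.80 / (1 + 1·0.80) = 1.600 / 1.800 = 0.8889.

0.8889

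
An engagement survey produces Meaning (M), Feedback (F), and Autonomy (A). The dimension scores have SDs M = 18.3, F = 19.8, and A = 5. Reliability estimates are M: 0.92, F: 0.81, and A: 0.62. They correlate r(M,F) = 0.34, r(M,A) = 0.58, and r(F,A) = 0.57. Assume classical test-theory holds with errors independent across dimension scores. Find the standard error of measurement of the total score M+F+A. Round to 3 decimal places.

Var(total) = 751.93 + 465.391 = 1217.32.
True-score variance = 641.151 + 465.391 = 1106.54, so reliability = 0.9090.
Error variance = 1217.32 − 1106.54 = 110.779; SEM = √110.779 = 10.525.

10.525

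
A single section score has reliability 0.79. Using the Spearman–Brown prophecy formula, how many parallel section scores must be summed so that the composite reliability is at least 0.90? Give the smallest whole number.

3

k ≥ ρ*(1−ρ₁)/(ρ₁(1−ρ*)) = 0.90·0.21 / (0.79·0.10) = 2.392.
Smallest integer k = 3.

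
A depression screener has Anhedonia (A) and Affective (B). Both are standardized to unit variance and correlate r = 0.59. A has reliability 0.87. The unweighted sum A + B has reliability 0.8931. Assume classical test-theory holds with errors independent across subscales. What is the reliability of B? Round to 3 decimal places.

0.790

Var(A+B) = 2 + 2·0.59 = 3.180.
True-score variance = ρ_A + ρ_B + 2·0.59, so 0.8931 = (0.87 + ρ_B + 1.18) / 3.180.
ρ_B = 0.8931·3.180 − 0.87 − 1.18 = 0.790.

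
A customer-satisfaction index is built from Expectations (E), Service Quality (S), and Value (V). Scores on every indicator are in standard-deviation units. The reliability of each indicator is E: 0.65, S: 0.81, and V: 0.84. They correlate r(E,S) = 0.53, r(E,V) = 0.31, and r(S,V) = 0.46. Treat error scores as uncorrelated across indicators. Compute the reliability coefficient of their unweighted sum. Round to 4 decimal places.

Var(E+S+V) = 3 + 2·[0.53 + 0.31 + 0.46] = 3 + 2.6 = 5.6.
Under uncorrelated errors the observed covariances equal the true-score covariances, so only the own-variance terms attenuate.
True-score variance = [0.65 + 0.81 + 0.84] + 2.6 = 2.3 + 2.6 = 4.9.
Reliability = 4.9 / 5.6 = 0.8750.

0.8750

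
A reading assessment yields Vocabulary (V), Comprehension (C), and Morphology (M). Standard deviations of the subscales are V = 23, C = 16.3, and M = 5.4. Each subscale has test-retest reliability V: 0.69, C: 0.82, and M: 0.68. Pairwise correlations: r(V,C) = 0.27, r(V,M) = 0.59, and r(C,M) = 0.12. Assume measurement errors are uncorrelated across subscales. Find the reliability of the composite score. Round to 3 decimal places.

Var(V+C+M) = 23² + 16.3² + 5.4² + 2·[23·16.3·0.27 + 23·5.4·0.59 + 16.3·5.4·0.12] = 823.85 + 370.127 = 1193.98.
With uncorrelated errors the cross-covariances are all true-score covariance, so they carry over unchanged; only the diagonal terms shrink to ρᵢσᵢ².
True-score variance = [23²·0.69 + 16.3²·0.82 + 5.4²·0.68] + 370.127 = 602.705 + 370.127 = 972.831.
Reliability = 972.831 / 1193.98 = 0.815.

0.815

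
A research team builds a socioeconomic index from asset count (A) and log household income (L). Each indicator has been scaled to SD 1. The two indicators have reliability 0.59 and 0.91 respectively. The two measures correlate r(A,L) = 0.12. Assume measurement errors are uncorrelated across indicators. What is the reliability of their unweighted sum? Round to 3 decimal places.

0.777

Var(A+L) = 2 + 2·[0.12] = 2 + 0.24 = 2.24.
Under uncorrelated errors the observed covariances equal the true-score covariances, so only the own-variance terms attenuate.
True-score variance = [0.59 + 0.91] + 0.24 = 1.5 + 0.24 = 1.74.
Reliability = 1.74 / 2.24 = 0.777.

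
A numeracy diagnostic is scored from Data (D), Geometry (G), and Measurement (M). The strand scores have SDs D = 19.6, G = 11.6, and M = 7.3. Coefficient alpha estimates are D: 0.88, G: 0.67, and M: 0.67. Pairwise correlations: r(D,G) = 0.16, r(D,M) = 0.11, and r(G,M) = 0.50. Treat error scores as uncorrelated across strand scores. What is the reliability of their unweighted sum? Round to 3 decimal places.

Var(D+G+M) = 19.6² + 11.6² + 7.3² + 2·[19.6·11.6·0.16 + 19.6·7.3·0.11 + 11.6·7.3·0.50] = 572.01 + 188.913 = 760.923.
Under uncorrelated errors the observed covariances equal the true-score covariances, so only the own-variance terms attenuate.
True-score variance = [19.6²·0.88 + 11.6²·0.67 + 7.3²·0.67] + 188.913 = 463.92 + 188.913 = 652.833.
Reliability = 652.833 / 760.923 = 0.858.

0.858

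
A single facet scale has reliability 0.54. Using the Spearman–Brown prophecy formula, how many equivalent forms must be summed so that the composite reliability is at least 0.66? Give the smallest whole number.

k ≥ ρ*(1−ρ₁)/(ρ₁(1−ρ*)) = 0.66·0.46 / (0.54·0.34) = 1.654.
Smallest integer k = 2.

2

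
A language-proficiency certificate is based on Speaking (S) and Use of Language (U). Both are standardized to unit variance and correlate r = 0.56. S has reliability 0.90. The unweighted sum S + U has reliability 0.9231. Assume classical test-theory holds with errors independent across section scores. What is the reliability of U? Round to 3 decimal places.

0.860

Var(S+U) = 2 + 2·0.56 = 3.120.
True-score variance = ρ_S + ρ_U + 2·0.56, so 0.9231 = (0.90 + ρ_U + 1.12) / 3.120.
ρ_U = 0.9231·3.120 − 0.90 − 1.12 = 0.860.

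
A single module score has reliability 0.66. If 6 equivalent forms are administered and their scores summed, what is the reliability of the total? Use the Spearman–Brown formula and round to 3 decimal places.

0.921

ρ_k = kρ / (1 + (k−1)ρ) = 6·0.66 / (1 + 5·0.66) = 3.960 / 4.300 = 0.921.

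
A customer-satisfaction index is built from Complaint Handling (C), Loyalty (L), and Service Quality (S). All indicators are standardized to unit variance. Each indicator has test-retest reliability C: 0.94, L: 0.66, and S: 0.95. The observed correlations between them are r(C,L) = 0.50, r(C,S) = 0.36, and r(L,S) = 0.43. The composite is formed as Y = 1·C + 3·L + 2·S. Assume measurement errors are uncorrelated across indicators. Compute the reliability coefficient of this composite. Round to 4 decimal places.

Var(Y) = 1 + 3² + 2² + 2·[3·0.50 + 2·0.36 + 6·0.43] = 14 + 9.6 = 23.6.
Under uncorrelated errors the observed covariances equal the true-score covariances, so only the own-variance terms attenuate.
True-score variance = [0.94 + 3²·0.66 + 2²·0.95] + 9.6 = 10.68 + 9.6 = 20.28.
Reliability = 20.28 / 23.6 = 0.8593.

0.8593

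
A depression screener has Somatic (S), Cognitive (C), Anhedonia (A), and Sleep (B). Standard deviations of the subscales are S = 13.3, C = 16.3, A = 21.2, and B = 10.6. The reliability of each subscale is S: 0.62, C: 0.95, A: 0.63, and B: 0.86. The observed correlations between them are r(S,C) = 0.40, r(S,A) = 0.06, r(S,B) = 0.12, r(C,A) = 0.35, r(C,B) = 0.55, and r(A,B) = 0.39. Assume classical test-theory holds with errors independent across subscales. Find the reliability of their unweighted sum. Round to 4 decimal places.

0.8583

Var(S+C+A+B) = 13.3² + 16.3² + 21.2² + 10.6² + 2·[13.3·16.3·0.40 + 13.3·21.2·0.06 + 13.3·10.6·0.12 + 16.3·21.2·0.35 + 16.3·10.6·0.55 + 21.2·10.6·0.39] = 1004.38 + 848.334 = 1852.71.
With uncorrelated errors the cross-covariances are all true-score covariance, so they carry over unchanged; only the diagonal terms shrink to ρᵢσᵢ².
True-score variance = [13.3²·0.62 + 16.3²·0.95 + 21.2²·0.63 + 10.6²·0.86] + 848.334 = 741.854 + 848.334 = 1590.19.
Reliability = 1590.19 / 1852.71 = 0.8583.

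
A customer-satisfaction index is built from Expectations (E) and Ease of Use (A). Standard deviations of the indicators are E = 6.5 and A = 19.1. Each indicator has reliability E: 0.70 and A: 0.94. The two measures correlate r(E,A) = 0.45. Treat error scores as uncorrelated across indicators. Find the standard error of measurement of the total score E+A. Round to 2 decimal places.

5.88

Var(total) = 407.06 + 111.735 = 518.795.
True-score variance = 372.496 + 111.735 = 484.231, so reliability = 0.9334.
Error variance = 518.795 − 484.231 = 34.5636; SEM = √34.5636 = 5.88.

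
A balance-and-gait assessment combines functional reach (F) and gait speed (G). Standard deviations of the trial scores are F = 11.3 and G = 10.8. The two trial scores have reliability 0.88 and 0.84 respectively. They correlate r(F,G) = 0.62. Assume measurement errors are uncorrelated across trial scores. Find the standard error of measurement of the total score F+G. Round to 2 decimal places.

Var(total) = 244.33 + 151.33 = 395.66.
True-score variance = 210.345 + 151.33 = 361.674, so reliability = 0.9141.
Error variance = 395.66 − 361.674 = 33.9852; SEM = √33.9852 = 5.83.

5.83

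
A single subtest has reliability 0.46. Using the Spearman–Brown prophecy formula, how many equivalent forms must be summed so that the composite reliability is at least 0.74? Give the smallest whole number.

4

k ≥ ρ*(1−ρ₁)/(ρ₁(1−ρ*)) = 0.74·0.54 / (0.46·0.26) = 3.341.
Smallest integer k = 4.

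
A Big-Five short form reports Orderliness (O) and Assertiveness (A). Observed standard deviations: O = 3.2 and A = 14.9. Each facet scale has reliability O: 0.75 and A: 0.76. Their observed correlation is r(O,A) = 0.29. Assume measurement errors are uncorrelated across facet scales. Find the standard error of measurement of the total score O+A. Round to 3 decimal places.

7.473

Var(total) = 232.25 + 27.6544 = 259.904.
True-score variance = 176.408 + 27.6544 = 204.062, so reliability = 0.7851.
Error variance = 259.904 − 204.062 = 55.8424; SEM = √55.8424 = 7.473.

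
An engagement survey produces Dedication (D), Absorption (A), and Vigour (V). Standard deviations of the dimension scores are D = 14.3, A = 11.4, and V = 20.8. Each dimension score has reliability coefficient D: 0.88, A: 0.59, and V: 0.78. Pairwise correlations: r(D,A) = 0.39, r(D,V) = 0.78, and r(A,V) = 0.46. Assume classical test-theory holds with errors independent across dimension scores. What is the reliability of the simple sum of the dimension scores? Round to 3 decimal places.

0.890

Var(D+A+V) = 14.3² + 11.4² + 20.8² + 2·[14.3·11.4·0.39 + 14.3·20.8·0.78 + 11.4·20.8·0.46] = 767.09 + 809.312 = 1576.4.
With uncorrelated errors the cross-covariances are all true-score covariance, so they carry over unchanged; only the diagonal terms shrink to ρᵢσᵢ².
True-score variance = [14.3²·0.88 + 11.4²·0.59 + 20.8²·0.78] + 809.312 = 594.087 + 809.312 = 1403.4.
Reliability = 1403.4 / 1576.4 = 0.890.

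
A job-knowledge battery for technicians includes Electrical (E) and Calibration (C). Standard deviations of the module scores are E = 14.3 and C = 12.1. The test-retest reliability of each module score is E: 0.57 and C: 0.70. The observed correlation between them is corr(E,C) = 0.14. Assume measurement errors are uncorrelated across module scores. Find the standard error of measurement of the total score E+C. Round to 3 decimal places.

Var(total) = 350.9 + 48.4484 = 399.348.
True-score variance = 219.046 + 48.4484 = 267.495, so reliability = 0.6698.
Error variance = 399.348 − 267.495 = 131.854; SEM = √131.854 = 11.483.

11.483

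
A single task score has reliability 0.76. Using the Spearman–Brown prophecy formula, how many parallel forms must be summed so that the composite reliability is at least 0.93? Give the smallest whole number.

k ≥ ρ*(1−ρ₁)/(ρ₁(1−ρ*)) = 0.93·0.24 / (0.76·0.07) = 4.195.
Smallest integer k = 5.

5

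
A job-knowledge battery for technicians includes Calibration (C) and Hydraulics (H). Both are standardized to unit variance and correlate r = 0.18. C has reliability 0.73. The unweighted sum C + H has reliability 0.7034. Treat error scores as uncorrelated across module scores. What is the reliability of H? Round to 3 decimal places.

0.570

Var(C+H) = 2 + 2·0.18 = 2.360.
True-score variance = ρ_C + ρ_H + 2·0.18, so 0.7034 = (0.73 + ρ_H + 0.36) / 2.360.
ρ_H = 0.7034·2.360 − 0.73 − 0.36 = 0.570.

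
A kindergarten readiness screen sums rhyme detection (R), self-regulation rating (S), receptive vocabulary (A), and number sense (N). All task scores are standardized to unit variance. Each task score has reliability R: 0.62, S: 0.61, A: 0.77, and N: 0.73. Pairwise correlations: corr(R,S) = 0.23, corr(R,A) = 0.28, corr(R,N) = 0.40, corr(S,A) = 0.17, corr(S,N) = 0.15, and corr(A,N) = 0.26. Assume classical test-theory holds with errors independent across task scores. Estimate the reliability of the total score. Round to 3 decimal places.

Var(R+S+A+N) = 4 + 2·[0.23 + 0.28 + 0.40 + 0.17 + 0.15 + 0.26] = 4 + 2.98 = 6.98.
With uncorrelated errors the cross-covariances are all true-score covariance, so they carry over unchanged; only the diagonal terms shrink to ρᵢσᵢ².
True-score variance = [0.62 + 0.61 + 0.77 + 0.73] + 2.98 = 2.73 + 2.98 = 5.71.
Reliability = 5.71 / 6.98 = 0.818.

0.818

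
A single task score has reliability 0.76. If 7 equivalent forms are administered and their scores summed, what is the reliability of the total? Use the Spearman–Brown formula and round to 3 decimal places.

ρ_k = kρ / (1 + (k−1)ρ) = 7·0.76 / (1 + 6·0.76) = 5.320 / 5.560 = 0.957.

0.957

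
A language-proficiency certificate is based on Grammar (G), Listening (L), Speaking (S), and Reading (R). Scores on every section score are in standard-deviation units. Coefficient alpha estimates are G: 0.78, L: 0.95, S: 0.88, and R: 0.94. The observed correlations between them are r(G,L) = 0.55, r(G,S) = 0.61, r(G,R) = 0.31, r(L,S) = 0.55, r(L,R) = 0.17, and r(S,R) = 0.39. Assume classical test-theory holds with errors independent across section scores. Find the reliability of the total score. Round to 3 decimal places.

Var(G+L+S+R) = 4 + 2·[0.55 + 0.61 + 0.31 + 0.55 + 0.17 + 0.39] = 4 + 5.16 = 9.16.
Because errors are independent across components, Cov(Tᵢ,Tⱼ) = Cov(Xᵢ,Xⱼ); the off-diagonal part of the true-score variance is the same as above.
True-score variance = [0.78 + 0.95 + 0.88 + 0.94] + 5.16 = 3.55 + 5.16 = 8.71.
Reliability = 8.71 / 9.16 = 0.951.

0.951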